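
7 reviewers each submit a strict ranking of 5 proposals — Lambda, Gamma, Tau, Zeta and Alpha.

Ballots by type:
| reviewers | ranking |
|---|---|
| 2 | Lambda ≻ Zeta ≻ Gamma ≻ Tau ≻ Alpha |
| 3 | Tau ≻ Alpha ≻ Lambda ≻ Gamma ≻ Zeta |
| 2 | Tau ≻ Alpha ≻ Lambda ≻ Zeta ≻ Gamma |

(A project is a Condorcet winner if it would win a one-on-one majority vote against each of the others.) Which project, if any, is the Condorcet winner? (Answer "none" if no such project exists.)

Pairwise majorities:
Lambda vs Gamma: Lambda wins 7–0.
Lambda vs Tau: Tau, 5–2.
Lambda vs Zeta: Lambda wins 7–0.
Lambda vs Alpha: Alpha, 5–2.
Gamma–Tau: Tau 5–2.
Gamma–Zeta: Zeta 4–3.
Gamma–Alpha: Alpha 5–2.
Tau vs Zeta: Tau wins 5–2.
Tau vs Alpha: Tau wins 7–0.
Zeta–Alpha: Alpha 5–2.
Tau wins every pairwise contest, so Tau is the Condorcet winner.

Tau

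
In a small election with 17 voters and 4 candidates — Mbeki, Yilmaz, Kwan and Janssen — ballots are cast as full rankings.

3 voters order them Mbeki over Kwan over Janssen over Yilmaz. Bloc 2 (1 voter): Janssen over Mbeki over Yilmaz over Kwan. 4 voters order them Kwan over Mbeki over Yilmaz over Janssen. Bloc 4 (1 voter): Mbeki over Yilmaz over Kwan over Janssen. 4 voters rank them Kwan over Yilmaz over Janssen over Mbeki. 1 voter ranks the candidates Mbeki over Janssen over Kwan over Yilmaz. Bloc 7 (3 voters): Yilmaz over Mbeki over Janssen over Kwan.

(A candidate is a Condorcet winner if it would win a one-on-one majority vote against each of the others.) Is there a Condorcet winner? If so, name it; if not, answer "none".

Mbeki

Head-to-head results (17 voters):
Mbeki vs Yilmaz: 10 to 7, Mbeki.
Mbeki vs Kwan: 9 to 8, Mbeki.
Mbeki vs Janssen: Mbeki is ranked higher on 3+4+1+1+3 = 12 ballots, Janssen on 5. Mbeki wins 12–5.
Yilmaz vs Kwan: 1+1+3 = 5 for Yilmaz, 12 for Kwan — Kwan by 12–5.
Yilmaz vs Janssen: Yilmaz preferred on 4+1+4+3 = 12 ballots; Yilmaz wins 12–5.
Kwan vs Janssen: Kwan preferred on 3+4+1+4 = 12 ballots; Kwan wins 12–5.
Only Mbeki has no losses; Mbeki is the Condorcet winner.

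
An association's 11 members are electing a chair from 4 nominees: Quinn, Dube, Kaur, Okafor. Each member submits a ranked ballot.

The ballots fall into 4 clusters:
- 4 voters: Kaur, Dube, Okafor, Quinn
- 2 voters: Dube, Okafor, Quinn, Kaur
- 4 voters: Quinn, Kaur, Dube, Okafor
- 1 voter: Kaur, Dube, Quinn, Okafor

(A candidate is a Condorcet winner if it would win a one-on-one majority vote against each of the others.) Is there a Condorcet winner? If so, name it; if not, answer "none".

none

Pairwise majorities:
Quinn vs Dube: Dube, 7–4.
Quinn vs Kaur: Quinn, 6–5.
Quinn vs Okafor: Okafor, 6–5.
Dube vs Kaur: Kaur wins 9–2.
Dube vs Okafor: Dube wins 11–0.
Kaur–Okafor: Kaur 9–2.
Each candidate drops at least one matchup (Quinn loses to Dube; Dube loses to Kaur; Kaur loses to Quinn; Okafor loses to Dube); the cycle Quinn beats Kaur beats Dube beats Quinn rules out a Condorcet winner.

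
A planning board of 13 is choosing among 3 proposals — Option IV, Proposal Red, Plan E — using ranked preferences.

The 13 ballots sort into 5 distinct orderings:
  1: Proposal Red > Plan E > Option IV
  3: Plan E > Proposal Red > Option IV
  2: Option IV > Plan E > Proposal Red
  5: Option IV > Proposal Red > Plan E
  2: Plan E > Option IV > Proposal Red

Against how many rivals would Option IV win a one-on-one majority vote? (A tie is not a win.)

2

Option IV against each rival (13 council members):
Option IV vs Proposal Red: 2+5+2 = 9 for Option IV, 4 for Proposal Red — Option IV by 9–4.
Option IV–Plan E: Option IV 7–6.
Option IV beats Proposal Red, Plan E — 2 pairwise wins.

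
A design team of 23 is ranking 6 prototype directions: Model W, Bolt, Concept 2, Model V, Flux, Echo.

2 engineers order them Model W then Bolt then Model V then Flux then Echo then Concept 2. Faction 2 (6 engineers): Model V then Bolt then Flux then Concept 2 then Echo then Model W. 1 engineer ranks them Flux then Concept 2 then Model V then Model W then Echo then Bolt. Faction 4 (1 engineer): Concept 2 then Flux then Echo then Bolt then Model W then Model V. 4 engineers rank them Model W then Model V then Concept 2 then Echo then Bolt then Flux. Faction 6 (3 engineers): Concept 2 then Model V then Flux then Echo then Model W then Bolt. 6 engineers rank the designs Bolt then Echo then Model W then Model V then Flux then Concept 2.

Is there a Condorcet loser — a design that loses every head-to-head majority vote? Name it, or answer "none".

Head-to-head results (23 engineers):
Model W vs Bolt: Model W is ranked higher on 2+1+4+3 = 10 ballots, Bolt on 13. Bolt wins 13–10.
Model W vs Concept 2: Model W wins 12–11.
Model W vs Model V: Model W preferred on 2+1+4+6 = 13 ballots; Model W wins 13–10.
Model W vs Flux: 2+4+6 = 12 for Model W, 11 for Flux — Model W by 12–11.
Model W–Echo: Echo 16–7.
Bolt vs Concept 2: Bolt wins 14–9.
Bolt vs Model V: Bolt is ranked higher on 2+1+6 = 9 ballots, Model V on 14. Model V wins 14–9.
Bolt vs Flux: 2+6+4+6 = 18 for Bolt, 5 for Flux — Bolt by 18–5.
Bolt vs Echo: 14 to 9, Bolt.
Concept 2 vs Model V: Model V wins 18–5.
Concept 2 vs Flux: Concept 2 preferred on 1+4+3 = 8 ballots; Flux wins 15–8.
Concept 2 vs Echo: 6+1+1+4+3 = 15 for Concept 2, 8 for Echo — Concept 2 by 15–8.
Model V vs Flux: Model V, 21–2.
Model V vs Echo: Model V is ranked higher on 2+6+1+4+3 = 16 ballots, Echo on 7. Model V wins 16–7.
Flux vs Echo: Flux is ranked higher on 2+6+1+1+3 = 13 ballots, Echo on 10. Flux wins 13–10.
Every design wins at least one matchup (Model W beats Concept 2; Bolt beats Model W; Concept 2 beats Echo; Model V beats Bolt; Flux beats Concept 2; Echo beats Model W), so there is no Condorcet loser.

none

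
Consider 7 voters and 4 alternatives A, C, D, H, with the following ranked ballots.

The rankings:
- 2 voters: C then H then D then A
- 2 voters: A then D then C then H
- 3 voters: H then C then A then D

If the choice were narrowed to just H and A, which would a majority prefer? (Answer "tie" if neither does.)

Ballots ranking H above A: 2 + 3 = 5.
Ballots ranking A above H: 7 − 5 = 2.
H wins the head-to-head 5–2.

H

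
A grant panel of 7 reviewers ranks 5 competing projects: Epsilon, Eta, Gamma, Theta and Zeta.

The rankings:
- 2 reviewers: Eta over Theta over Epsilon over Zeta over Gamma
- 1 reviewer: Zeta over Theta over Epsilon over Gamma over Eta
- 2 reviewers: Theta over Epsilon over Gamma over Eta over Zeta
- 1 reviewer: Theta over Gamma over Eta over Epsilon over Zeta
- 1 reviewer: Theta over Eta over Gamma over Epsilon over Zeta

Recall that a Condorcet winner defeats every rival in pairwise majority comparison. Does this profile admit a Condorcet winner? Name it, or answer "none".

Head-to-head results (7 reviewers):
Epsilon vs Eta: Eta wins 4–3.
Epsilon vs Gamma: Epsilon, 5–2.
Epsilon vs Theta: Theta, 7–0.
Epsilon–Zeta: Epsilon 6–1.
Eta vs Gamma: Gamma, 4–3.
Eta–Theta: Theta 5–2.
Eta–Zeta: Eta 6–1.
Gamma vs Theta: Theta wins 7–0.
Gamma vs Zeta: Gamma wins 4–3.
Theta–Zeta: Theta 6–1.
Theta wins every pairwise contest, so Theta is the Condorcet winner.

Theta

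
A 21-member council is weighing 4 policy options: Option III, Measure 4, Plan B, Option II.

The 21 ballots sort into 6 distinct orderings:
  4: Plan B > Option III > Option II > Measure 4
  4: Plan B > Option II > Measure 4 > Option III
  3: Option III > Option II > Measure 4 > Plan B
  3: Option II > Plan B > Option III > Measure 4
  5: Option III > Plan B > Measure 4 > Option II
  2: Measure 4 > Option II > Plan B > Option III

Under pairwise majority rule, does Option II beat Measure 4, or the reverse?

Ballots ranking Option II above Measure 4: 4 + 4 + 3 + 3 = 14.
Ballots ranking Measure 4 above Option II: 21 − 14 = 7.
Option II wins the head-to-head 14–7.

Option II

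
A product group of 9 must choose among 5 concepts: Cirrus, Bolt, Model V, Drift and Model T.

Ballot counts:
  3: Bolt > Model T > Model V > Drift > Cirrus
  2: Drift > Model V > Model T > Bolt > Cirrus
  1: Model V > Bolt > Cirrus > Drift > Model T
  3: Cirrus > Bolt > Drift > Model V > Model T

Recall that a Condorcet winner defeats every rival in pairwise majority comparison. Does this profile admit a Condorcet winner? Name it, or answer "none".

Bolt

Check each pair by majority over 9 ballots:
Cirrus vs Bolt: 3 for Cirrus, 6 for Bolt — Bolt by 6–3.
Cirrus vs Model V: 3 to 6, Model V.
Cirrus vs Drift: Cirrus is ranked higher on 1+3 = 4 ballots, Drift on 5. Drift wins 5–4.
Cirrus vs Model T: Cirrus preferred on 1+3 = 4 ballots; Model T wins 5–4.
Bolt vs Model V: 3+3 = 6 for Bolt, 3 for Model V — Bolt by 6–3.
Bolt vs Drift: 3+1+3 = 7 for Bolt, 2 for Drift — Bolt by 7–2.
Bolt vs Model T: Bolt preferred on 3+1+3 = 7 ballots; Bolt wins 7–2.
Model V vs Drift: 4 to 5, Drift.
Model V vs Model T: 2+1+3 = 6 for Model V, 3 for Model T — Model V by 6–3.
Drift vs Model T: 2+1+3 = 6 for Drift, 3 for Model T — Drift by 6–3.
Bolt beats each of Cirrus, Model V, Drift, Model T — Bolt is the Condorcet winner.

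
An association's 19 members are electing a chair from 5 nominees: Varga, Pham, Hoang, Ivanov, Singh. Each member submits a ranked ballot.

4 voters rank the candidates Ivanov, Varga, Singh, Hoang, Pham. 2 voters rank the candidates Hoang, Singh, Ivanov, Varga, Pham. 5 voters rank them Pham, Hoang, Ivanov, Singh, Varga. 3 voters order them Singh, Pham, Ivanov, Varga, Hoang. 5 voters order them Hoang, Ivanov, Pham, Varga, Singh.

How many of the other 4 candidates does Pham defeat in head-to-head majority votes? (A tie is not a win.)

2

Pham against each rival (19 voters):
Pham vs Varga: Pham is ranked higher on 5+3+5 = 13 ballots, Varga on 6. Pham wins 13–6.
Pham vs Hoang: Hoang wins 11–8.
Pham vs Ivanov: Ivanov, 11–8.
Pham vs Singh: 5+5 = 10 for Pham, 9 for Singh — Pham by 10–9.
Pham beats Varga, Singh; loses to Hoang, Ivanov — 2 pairwise wins.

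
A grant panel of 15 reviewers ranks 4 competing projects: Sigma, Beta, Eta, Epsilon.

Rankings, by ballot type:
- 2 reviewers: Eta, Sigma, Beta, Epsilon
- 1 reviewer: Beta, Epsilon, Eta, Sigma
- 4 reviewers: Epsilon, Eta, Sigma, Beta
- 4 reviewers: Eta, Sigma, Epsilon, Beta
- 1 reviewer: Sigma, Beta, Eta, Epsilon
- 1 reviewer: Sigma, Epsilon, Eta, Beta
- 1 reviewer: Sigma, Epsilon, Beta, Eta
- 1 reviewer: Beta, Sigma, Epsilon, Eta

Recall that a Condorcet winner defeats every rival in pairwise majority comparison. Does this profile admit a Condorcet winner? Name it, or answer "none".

none

Head-to-head results (15 reviewers):
Sigma vs Beta: Sigma is ranked higher on 2+4+4+1+1+1 = 13 ballots, Beta on 2. Sigma wins 13–2.
Sigma vs Eta: Sigma preferred on 1+1+1+1 = 4 ballots; Eta wins 11–4.
Sigma vs Epsilon: Sigma preferred on 2+4+1+1+1+1 = 10 ballots; Sigma wins 10–5.
Beta vs Eta: Beta is ranked higher on 1+1+1+1 = 4 ballots, Eta on 11. Eta wins 11–4.
Beta vs Epsilon: Epsilon, 10–5.
Eta vs Epsilon: 2+4+1 = 7 for Eta, 8 for Epsilon — Epsilon by 8–7.
No project is unbeaten: Sigma loses to Eta; Beta loses to Sigma; Eta loses to Epsilon; Epsilon loses to Sigma. In particular Sigma beats Epsilon beats Eta beats Sigma is a majority cycle — no Condorcet winner exists.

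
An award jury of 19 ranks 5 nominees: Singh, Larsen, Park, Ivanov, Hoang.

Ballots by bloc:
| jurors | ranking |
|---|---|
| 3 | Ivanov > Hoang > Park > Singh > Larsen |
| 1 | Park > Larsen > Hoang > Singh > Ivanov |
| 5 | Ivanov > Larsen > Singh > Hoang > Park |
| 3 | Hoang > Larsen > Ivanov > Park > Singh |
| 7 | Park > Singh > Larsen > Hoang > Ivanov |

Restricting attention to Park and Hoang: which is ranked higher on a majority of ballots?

Hoang

Ballots ranking Park above Hoang: 1 + 7 = 8.
Ballots ranking Hoang above Park: 19 − 8 = 11.
Hoang wins the head-to-head 11–8.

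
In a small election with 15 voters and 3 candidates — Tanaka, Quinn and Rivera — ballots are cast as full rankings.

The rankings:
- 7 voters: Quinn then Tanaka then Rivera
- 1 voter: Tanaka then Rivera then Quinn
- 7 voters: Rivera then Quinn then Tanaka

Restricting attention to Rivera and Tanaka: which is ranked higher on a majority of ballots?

Ballots ranking Rivera above Tanaka: 7.
Ballots ranking Tanaka above Rivera: 15 − 7 = 8.
Tanaka wins the head-to-head 8–7.

Tanaka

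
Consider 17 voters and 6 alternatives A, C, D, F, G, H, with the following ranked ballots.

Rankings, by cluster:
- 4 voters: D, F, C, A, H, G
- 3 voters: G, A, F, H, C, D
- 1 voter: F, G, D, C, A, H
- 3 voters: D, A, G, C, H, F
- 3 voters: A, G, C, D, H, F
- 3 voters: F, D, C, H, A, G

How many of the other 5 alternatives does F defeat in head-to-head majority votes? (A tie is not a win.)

2

F against each rival (17 voters):
F–A: A 9–8.
F vs C: 11 to 6, F.
F vs D: 7 to 10, D.
F vs G: F is ranked higher on 4+1+3 = 8 ballots, G on 9. G wins 9–8.
F vs H: F wins 11–6.
F beats C, H; loses to A, D, G — 2 pairwise wins.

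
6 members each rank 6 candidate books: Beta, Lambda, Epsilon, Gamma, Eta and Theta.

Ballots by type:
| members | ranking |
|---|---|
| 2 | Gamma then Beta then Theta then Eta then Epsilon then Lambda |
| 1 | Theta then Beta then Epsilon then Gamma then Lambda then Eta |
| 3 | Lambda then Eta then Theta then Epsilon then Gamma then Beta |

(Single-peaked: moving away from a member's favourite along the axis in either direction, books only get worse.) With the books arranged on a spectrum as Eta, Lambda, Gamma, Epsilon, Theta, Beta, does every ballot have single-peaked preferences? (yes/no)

no

Axis positions: Eta=1, Lambda=2, Gamma=3, Epsilon=4, Theta=5, Beta=6.
Type 1: ranking walks positions 3-6-5-1-4-2; Beta is ranked above Epsilon even though Epsilon lies between Beta and the peak Gamma on the axis — preferences dip and rise again. Not single-peaked.
Type 2 (peak Theta at position 5): ranking walks positions 5-6-4-3-2-1, expanding outward from the peak — single-peaked.
Type 3: ranking walks positions 2-1-5-4-3-6; Theta is ranked above Gamma even though Gamma lies between Theta and the peak Lambda on the axis — preferences dip and rise again. Not single-peaked.
Type 1 violates single-peakedness, so the profile is not single-peaked on this axis.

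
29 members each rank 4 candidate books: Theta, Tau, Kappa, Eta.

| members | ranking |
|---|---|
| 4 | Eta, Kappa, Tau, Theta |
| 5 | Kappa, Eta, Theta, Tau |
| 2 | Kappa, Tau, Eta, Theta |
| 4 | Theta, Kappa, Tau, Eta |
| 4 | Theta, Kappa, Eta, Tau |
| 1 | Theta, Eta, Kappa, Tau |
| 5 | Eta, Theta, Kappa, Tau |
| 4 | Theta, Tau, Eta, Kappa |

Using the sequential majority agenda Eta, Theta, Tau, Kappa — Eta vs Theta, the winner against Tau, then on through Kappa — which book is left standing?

Round 1: Eta vs Theta — 16–13, Eta advances.
Round 2: Eta vs Tau — 19–10, Eta advances.
Round 3: Eta vs Kappa — 14–15, Kappa advances.
The agenda winner is Kappa.

Kappa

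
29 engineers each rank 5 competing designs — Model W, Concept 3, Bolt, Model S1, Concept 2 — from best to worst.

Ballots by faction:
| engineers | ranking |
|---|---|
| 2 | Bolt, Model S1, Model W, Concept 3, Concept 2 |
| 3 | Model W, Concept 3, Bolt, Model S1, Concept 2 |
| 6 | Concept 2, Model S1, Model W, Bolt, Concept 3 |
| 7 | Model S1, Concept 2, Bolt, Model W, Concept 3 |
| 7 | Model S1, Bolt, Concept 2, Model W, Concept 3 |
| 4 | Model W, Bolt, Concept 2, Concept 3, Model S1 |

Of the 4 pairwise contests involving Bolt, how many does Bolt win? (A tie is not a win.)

Bolt against each rival (29 engineers):
Bolt vs Model W: Bolt, 16–13.
Bolt vs Concept 3: 2+6+7+7+4 = 26 for Bolt, 3 for Concept 3 — Bolt by 26–3.
Bolt–Model S1: Model S1 20–9.
Bolt vs Concept 2: 2+3+7+4 = 16 for Bolt, 13 for Concept 2 — Bolt by 16–13.
Bolt beats Model W, Concept 3, Concept 2; loses to Model S1 — 3 pairwise wins.

3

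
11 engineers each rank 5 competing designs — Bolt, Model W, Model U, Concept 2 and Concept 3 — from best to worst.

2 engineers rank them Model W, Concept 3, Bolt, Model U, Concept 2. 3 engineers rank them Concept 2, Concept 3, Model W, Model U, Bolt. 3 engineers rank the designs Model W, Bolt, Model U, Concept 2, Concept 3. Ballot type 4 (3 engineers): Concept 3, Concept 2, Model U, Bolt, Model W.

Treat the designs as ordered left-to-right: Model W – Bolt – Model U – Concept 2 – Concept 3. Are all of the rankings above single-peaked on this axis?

Axis positions: Model W=1, Bolt=2, Model U=3, Concept 2=4, Concept 3=5.
Ballot type 1: ranking walks positions 1-5-2-3-4; Concept 3 is ranked above Bolt even though Bolt lies between Concept 3 and the peak Model W on the axis — preferences dip and rise again. Not single-peaked.
Ballot type 2: ranking walks positions 4-5-1-3-2; Model W is ranked above Model U even though Model U lies between Model W and the peak Concept 2 on the axis — preferences dip and rise again. Not single-peaked.
Ballot type 3 (peak Model W at position 1): ranking walks positions 1-2-3-4-5, expanding outward from the peak — single-peaked.
Ballot type 4 (peak Concept 3 at position 5): ranking walks positions 5-4-3-2-1, expanding outward from the peak — single-peaked.
Ballot type 1 violates single-peakedness, so the profile is not single-peaked on this axis.

no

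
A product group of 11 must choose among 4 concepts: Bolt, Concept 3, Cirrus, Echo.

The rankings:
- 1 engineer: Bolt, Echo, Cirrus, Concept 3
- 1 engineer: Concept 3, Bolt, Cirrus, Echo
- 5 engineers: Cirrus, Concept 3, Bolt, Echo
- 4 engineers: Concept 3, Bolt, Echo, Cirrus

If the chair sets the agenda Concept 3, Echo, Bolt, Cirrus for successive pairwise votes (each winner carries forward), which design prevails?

Round 1: Concept 3 vs Echo — 10–1, Concept 3 advances.
Round 2: Concept 3 vs Bolt — 10–1, Concept 3 advances.
Round 3: Concept 3 vs Cirrus — 5–6, Cirrus advances.
The agenda winner is Cirrus.

Cirrus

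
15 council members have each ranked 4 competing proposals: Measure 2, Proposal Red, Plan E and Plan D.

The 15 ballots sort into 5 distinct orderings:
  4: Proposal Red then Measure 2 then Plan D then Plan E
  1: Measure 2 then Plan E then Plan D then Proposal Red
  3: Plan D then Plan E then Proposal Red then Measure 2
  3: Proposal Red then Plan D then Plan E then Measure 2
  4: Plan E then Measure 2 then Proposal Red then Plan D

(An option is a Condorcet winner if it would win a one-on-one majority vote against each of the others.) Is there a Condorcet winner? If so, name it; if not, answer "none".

none

Check each pair by majority over 15 ballots:
Measure 2 vs Proposal Red: Proposal Red wins 10–5.
Measure 2 vs Plan E: Measure 2 is ranked higher on 4+1 = 5 ballots, Plan E on 10. Plan E wins 10–5.
Measure 2–Plan D: Measure 2 9–6.
Proposal Red vs Plan E: 7 to 8, Plan E.
Proposal Red vs Plan D: 11 to 4, Proposal Red.
Plan E vs Plan D: 1+4 = 5 for Plan E, 10 for Plan D — Plan D by 10–5.
Every option loses at least once (Measure 2 loses to Proposal Red; Proposal Red loses to Plan E; Plan E loses to Plan D; Plan D loses to Measure 2). The majority relation contains the cycle Measure 2 > Plan D > Plan E > Measure 2, so there is no Condorcet winner.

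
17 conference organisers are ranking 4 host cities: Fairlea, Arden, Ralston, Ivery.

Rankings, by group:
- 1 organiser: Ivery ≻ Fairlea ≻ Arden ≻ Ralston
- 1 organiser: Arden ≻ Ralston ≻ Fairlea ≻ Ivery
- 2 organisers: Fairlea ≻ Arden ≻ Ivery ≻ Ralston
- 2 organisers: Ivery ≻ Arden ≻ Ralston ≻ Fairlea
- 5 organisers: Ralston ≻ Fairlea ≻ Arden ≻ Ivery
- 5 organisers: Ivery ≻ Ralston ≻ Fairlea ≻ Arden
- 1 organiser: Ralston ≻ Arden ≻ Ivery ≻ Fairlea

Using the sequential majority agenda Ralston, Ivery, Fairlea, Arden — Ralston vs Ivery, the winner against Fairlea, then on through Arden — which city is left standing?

Round 1: Ralston vs Ivery — 7–10, Ivery advances.
Round 2: Ivery vs Fairlea — 9–8, Ivery advances.
Round 3: Ivery vs Arden — 8–9, Arden advances.
The agenda winner is Arden.

Arden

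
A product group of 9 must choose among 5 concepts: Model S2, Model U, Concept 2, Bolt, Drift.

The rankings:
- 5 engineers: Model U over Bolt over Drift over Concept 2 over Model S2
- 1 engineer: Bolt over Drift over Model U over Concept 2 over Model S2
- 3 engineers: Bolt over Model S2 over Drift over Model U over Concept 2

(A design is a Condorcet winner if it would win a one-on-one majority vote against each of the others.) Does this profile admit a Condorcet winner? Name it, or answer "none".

Model U

Check each pair by majority over 9 ballots:
Model S2–Model U: Model U 6–3.
Model S2 vs Concept 2: Concept 2, 6–3.
Model S2 vs Bolt: 0 for Model S2, 9 for Bolt — Bolt by 9–0.
Model S2 vs Drift: 3 for Model S2, 6 for Drift — Drift by 6–3.
Model U vs Concept 2: 5+1+3 = 9 for Model U, 0 for Concept 2 — Model U by 9–0.
Model U vs Bolt: Model U, 5–4.
Model U vs Drift: Model U preferred on 5 ballots; Model U wins 5–4.
Concept 2 vs Bolt: 0 for Concept 2, 9 for Bolt — Bolt by 9–0.
Concept 2–Drift: Drift 9–0.
Bolt vs Drift: 9 to 0, Bolt.
Model U defeats every rival head-to-head and is the Condorcet winner.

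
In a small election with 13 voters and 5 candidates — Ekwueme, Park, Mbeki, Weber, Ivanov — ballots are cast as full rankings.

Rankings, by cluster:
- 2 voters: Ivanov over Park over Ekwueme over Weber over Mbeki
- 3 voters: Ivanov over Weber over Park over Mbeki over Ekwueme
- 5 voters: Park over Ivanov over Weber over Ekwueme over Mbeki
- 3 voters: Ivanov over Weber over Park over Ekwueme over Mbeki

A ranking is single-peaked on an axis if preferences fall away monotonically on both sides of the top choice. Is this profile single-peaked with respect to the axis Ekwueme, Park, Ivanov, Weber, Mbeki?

Axis positions: Ekwueme=1, Park=2, Ivanov=3, Weber=4, Mbeki=5.
Cluster 1 (peak Ivanov at position 3): ranking walks positions 3-2-1-4-5, expanding outward from the peak — single-peaked.
Cluster 2 (peak Ivanov at position 3): ranking walks positions 3-4-2-5-1, expanding outward from the peak — single-peaked.
Cluster 3 (peak Park at position 2): ranking walks positions 2-3-4-1-5, expanding outward from the peak — single-peaked.
Cluster 4 (peak Ivanov at position 3): ranking walks positions 3-4-2-1-5, expanding outward from the peak — single-peaked.
Every ranking is single-peaked on this axis.

yes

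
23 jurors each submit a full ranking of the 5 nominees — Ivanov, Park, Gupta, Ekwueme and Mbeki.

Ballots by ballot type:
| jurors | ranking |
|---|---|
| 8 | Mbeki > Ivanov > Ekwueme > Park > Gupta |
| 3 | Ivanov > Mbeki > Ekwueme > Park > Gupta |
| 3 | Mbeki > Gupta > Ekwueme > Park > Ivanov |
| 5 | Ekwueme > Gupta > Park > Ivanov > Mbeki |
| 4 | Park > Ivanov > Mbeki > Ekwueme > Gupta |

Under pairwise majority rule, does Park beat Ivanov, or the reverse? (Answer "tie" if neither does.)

Park

Ballots ranking Park above Ivanov: 3 + 5 + 4 = 12.
Ballots ranking Ivanov above Park: 23 − 12 = 11.
Park wins the head-to-head 12–11.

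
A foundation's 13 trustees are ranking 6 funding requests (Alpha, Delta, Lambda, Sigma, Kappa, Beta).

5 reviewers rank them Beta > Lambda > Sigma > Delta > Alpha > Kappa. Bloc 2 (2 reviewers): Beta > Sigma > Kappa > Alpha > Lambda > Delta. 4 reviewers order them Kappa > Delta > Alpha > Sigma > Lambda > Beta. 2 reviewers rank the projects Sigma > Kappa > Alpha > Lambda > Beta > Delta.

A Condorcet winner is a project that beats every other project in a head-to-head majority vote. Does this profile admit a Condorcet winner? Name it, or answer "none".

Beta

Head-to-head results (13 reviewers):
Alpha vs Delta: 4 to 9, Delta.
Alpha vs Lambda: Alpha is ranked higher on 2+4+2 = 8 ballots, Lambda on 5. Alpha wins 8–5.
Alpha vs Sigma: 4 to 9, Sigma.
Alpha vs Kappa: 5 to 8, Kappa.
Alpha vs Beta: Alpha preferred on 4+2 = 6 ballots; Beta wins 7–6.
Delta vs Lambda: Delta preferred on 4 ballots; Lambda wins 9–4.
Delta vs Sigma: Delta preferred on 4 ballots; Sigma wins 9–4.
Delta vs Kappa: 5 for Delta, 8 for Kappa — Kappa by 8–5.
Delta vs Beta: Delta is ranked higher on 4 ballots, Beta on 9. Beta wins 9–4.
Lambda vs Sigma: Lambda is ranked higher on 5 ballots, Sigma on 8. Sigma wins 8–5.
Lambda vs Kappa: 5 for Lambda, 8 for Kappa — Kappa by 8–5.
Lambda vs Beta: 6 to 7, Beta.
Sigma vs Kappa: 9 to 4, Sigma.
Sigma vs Beta: Sigma preferred on 4+2 = 6 ballots; Beta wins 7–6.
Kappa vs Beta: Kappa is ranked higher on 4+2 = 6 ballots, Beta on 7. Beta wins 7–6.
Beta beats each of Alpha, Delta, Lambda, Sigma, Kappa — Beta is the Condorcet winner.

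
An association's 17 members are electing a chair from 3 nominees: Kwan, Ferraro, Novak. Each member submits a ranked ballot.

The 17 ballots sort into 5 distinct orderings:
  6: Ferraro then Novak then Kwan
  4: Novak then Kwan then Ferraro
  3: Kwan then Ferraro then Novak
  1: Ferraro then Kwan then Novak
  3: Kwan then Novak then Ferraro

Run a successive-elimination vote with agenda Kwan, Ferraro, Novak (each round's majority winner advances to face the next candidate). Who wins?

Novak

Round 1: Kwan vs Ferraro — 10–7, Kwan advances.
Round 2: Kwan vs Novak — 7–10, Novak advances.
The agenda winner is Novak.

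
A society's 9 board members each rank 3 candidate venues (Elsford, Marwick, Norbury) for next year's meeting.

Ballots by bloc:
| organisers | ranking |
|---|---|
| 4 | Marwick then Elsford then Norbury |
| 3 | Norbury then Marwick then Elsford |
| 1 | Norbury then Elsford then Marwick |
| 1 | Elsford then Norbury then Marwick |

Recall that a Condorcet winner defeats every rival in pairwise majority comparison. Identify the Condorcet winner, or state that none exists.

Head-to-head results (9 organisers):
Elsford vs Marwick: Marwick wins 7–2.
Elsford vs Norbury: Elsford, 5–4.
Marwick–Norbury: Norbury 5–4.
No city is unbeaten: Elsford loses to Marwick; Marwick loses to Norbury; Norbury loses to Elsford. In particular Elsford > Norbury > Marwick > Elsford is a majority cycle — no Condorcet winner exists.

none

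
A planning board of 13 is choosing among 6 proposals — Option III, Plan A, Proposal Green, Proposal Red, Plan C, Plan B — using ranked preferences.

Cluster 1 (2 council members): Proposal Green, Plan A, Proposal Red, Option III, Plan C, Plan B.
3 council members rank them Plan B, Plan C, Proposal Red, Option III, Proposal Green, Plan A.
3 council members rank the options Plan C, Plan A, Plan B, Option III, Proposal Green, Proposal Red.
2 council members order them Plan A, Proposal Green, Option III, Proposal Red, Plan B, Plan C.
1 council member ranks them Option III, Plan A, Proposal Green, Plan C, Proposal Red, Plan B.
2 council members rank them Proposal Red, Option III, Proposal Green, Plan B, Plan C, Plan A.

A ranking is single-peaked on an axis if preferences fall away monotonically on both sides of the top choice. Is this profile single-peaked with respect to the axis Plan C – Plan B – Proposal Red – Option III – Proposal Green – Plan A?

Axis positions: Plan C=1, Plan B=2, Proposal Red=3, Option III=4, Proposal Green=5, Plan A=6.
Cluster 1: ranking walks positions 5-6-3-4-1-2; Proposal Red is ranked above Option III even though Option III lies between Proposal Red and the peak Proposal Green on the axis — preferences dip and rise again. Not single-peaked.
Cluster 2 (peak Plan B at position 2): ranking walks positions 2-1-3-4-5-6, expanding outward from the peak — single-peaked.
Cluster 3: ranking walks positions 1-6-2-4-5-3; Plan A is ranked above Plan B even though Plan B lies between Plan A and the peak Plan C on the axis — preferences dip and rise again. Not single-peaked.
Cluster 4 (peak Plan A at position 6): ranking walks positions 6-5-4-3-2-1, expanding outward from the peak — single-peaked.
Cluster 5: ranking walks positions 4-6-5-1-3-2; Plan A is ranked above Proposal Green even though Proposal Green lies between Plan A and the peak Option III on the axis — preferences dip and rise again. Not single-peaked.
Cluster 6 (peak Proposal Red at position 3): ranking walks positions 3-4-5-2-1-6, expanding outward from the peak — single-peaked.
Cluster 1 violates single-peakedness, so the profile is not single-peaked on this axis.

no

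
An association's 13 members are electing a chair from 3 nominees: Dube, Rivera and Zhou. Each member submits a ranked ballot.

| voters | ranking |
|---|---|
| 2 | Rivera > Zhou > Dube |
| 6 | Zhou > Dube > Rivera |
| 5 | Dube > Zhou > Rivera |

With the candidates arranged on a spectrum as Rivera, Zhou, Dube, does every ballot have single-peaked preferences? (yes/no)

Axis positions: Rivera=1, Zhou=2, Dube=3.
Bloc 1 (peak Rivera at position 1): ranking walks positions 1-2-3, expanding outward from the peak — single-peaked.
Bloc 2 (peak Zhou at position 2): ranking walks positions 2-3-1, expanding outward from the peak — single-peaked.
Bloc 3 (peak Dube at position 3): ranking walks positions 3-2-1, expanding outward from the peak — single-peaked.
Every ranking is single-peaked on this axis.

yes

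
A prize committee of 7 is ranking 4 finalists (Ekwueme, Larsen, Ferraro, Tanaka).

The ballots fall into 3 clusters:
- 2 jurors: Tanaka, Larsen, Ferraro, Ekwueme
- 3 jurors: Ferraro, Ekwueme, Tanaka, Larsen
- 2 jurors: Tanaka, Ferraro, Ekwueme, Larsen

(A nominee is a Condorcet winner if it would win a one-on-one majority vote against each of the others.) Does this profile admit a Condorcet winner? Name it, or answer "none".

Tanaka

Pairwise majorities:
Ekwueme vs Larsen: 3+2 = 5 for Ekwueme, 2 for Larsen — Ekwueme by 5–2.
Ekwueme vs Ferraro: 0 for Ekwueme, 7 for Ferraro — Ferraro by 7–0.
Ekwueme vs Tanaka: 3 to 4, Tanaka.
Larsen vs Ferraro: Larsen preferred on 2 ballots; Ferraro wins 5–2.
Larsen vs Tanaka: Larsen preferred on 0 ballots; Tanaka wins 7–0.
Ferraro vs Tanaka: Ferraro preferred on 3 ballots; Tanaka wins 4–3.
Tanaka defeats every rival head-to-head and is the Condorcet winner.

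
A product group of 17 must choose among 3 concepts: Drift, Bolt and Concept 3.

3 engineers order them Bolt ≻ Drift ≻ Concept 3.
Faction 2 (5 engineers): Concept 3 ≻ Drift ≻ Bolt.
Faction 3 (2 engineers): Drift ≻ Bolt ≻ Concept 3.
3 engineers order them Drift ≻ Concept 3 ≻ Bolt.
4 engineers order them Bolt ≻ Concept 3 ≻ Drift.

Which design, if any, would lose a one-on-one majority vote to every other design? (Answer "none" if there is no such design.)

Head-to-head results (17 engineers):
Drift vs Bolt: 10 to 7, Drift.
Drift vs Concept 3: Drift preferred on 3+2+3 = 8 ballots; Concept 3 wins 9–8.
Bolt–Concept 3: Bolt 9–8.
Each design has at least one pairwise win (Drift beats Bolt; Bolt beats Concept 3; Concept 3 beats Drift) — no Condorcet loser.

none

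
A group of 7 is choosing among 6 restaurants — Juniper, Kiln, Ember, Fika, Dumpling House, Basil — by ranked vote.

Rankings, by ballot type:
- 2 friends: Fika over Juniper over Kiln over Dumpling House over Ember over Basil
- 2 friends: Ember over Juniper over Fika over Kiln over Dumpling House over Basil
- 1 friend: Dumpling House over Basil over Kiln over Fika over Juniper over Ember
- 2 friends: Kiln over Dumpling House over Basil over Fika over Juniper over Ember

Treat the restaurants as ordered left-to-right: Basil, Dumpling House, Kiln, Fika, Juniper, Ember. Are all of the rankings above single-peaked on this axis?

yes

Axis positions: Basil=1, Dumpling House=2, Kiln=3, Fika=4, Juniper=5, Ember=6.
Ballot type 1 (peak Fika at position 4): ranking walks positions 4-5-3-2-6-1, expanding outward from the peak — single-peaked.
Ballot type 2 (peak Ember at position 6): ranking walks positions 6-5-4-3-2-1, expanding outward from the peak — single-peaked.
Ballot type 3 (peak Dumpling House at position 2): ranking walks positions 2-1-3-4-5-6, expanding outward from the peak — single-peaked.
Ballot type 4 (peak Kiln at position 3): ranking walks positions 3-2-1-4-5-6, expanding outward from the peak — single-peaked.
Every ranking is single-peaked on this axis.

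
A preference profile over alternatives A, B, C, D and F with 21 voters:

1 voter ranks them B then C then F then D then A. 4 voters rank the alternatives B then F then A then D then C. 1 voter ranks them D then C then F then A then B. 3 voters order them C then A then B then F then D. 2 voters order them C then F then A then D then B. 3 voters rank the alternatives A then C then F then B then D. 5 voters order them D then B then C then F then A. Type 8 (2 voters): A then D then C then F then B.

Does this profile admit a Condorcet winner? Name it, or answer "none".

none

Check each pair by majority over 21 ballots:
A vs B: A, 11–10.
A vs C: C, 12–9.
A vs D: A wins 14–7.
A–F: F 13–8.
B–C: C 11–10.
B vs D: B wins 11–10.
B–F: B 13–8.
C–D: D 12–9.
C–F: C 17–4.
D vs F: F, 13–8.
No alternative is unbeaten: A loses to C; B loses to A; C loses to D; D loses to A; F loses to B. In particular A > B > F > A is a majority cycle — no Condorcet winner exists.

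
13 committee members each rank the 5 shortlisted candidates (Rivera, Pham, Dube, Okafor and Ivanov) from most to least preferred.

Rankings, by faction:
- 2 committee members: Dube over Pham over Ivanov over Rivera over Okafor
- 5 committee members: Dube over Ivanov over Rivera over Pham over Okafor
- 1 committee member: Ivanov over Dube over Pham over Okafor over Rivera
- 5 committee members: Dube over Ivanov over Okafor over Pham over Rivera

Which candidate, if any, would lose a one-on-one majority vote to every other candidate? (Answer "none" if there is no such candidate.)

Okafor

Head-to-head results (13 committee members):
Rivera vs Pham: 5 to 8, Pham.
Rivera vs Dube: Dube, 13–0.
Rivera vs Okafor: 2+5 = 7 for Rivera, 6 for Okafor — Rivera by 7–6.
Rivera vs Ivanov: Ivanov, 13–0.
Pham vs Dube: Pham is ranked higher on 0 ballots, Dube on 13. Dube wins 13–0.
Pham–Okafor: Pham 8–5.
Pham vs Ivanov: Ivanov wins 11–2.
Dube–Okafor: Dube 13–0.
Dube vs Ivanov: Dube, 12–1.
Okafor–Ivanov: Ivanov 13–0.
Okafor loses to every other candidate — it is the Condorcet loser.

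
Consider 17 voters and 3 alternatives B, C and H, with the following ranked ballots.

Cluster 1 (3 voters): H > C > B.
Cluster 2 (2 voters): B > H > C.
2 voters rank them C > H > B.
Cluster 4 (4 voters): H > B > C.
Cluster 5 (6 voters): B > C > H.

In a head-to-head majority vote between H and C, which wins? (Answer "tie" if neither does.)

Ballots ranking H above C: 3 + 2 + 4 = 9.
Ballots ranking C above H: 17 − 9 = 8.
H wins the head-to-head 9–8.

H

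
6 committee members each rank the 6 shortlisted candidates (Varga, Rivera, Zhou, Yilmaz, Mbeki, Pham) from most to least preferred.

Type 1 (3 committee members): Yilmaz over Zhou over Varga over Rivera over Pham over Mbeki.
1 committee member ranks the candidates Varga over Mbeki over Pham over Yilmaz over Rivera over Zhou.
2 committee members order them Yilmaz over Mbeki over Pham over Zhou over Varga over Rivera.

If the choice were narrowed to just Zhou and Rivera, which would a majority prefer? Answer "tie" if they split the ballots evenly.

Ballots ranking Zhou above Rivera: 3 + 2 = 5.
Ballots ranking Rivera above Zhou: 6 − 5 = 1.
Zhou wins the head-to-head 5–1.

Zhou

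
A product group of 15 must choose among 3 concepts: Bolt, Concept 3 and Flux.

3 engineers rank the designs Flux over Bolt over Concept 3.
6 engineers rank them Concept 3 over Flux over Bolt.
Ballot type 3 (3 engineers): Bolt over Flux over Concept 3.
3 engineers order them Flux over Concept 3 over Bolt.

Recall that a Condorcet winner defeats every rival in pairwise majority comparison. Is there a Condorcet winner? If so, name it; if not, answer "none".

Flux

Check each pair by majority over 15 ballots:
Bolt vs Concept 3: Bolt preferred on 3+3 = 6 ballots; Concept 3 wins 9–6.
Bolt vs Flux: Bolt is ranked higher on 3 ballots, Flux on 12. Flux wins 12–3.
Concept 3 vs Flux: Concept 3 preferred on 6 ballots; Flux wins 9–6.
Flux defeats every rival head-to-head and is the Condorcet winner.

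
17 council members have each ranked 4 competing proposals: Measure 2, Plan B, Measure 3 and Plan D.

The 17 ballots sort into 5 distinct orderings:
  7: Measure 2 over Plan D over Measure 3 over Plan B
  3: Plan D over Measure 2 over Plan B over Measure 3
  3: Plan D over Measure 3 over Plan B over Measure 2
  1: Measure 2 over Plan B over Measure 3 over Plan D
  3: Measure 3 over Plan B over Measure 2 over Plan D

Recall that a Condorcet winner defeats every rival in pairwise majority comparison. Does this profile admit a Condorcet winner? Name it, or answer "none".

Pairwise majorities:
Measure 2 vs Plan B: 11 to 6, Measure 2.
Measure 2 vs Measure 3: 11 to 6, Measure 2.
Measure 2 vs Plan D: Measure 2 preferred on 7+1+3 = 11 ballots; Measure 2 wins 11–6.
Plan B vs Measure 3: 4 to 13, Measure 3.
Plan B vs Plan D: Plan B preferred on 1+3 = 4 ballots; Plan D wins 13–4.
Measure 3 vs Plan D: 4 to 13, Plan D.
Measure 2 beats each of Plan B, Measure 3, Plan D — Measure 2 is the Condorcet winner.

Measure 2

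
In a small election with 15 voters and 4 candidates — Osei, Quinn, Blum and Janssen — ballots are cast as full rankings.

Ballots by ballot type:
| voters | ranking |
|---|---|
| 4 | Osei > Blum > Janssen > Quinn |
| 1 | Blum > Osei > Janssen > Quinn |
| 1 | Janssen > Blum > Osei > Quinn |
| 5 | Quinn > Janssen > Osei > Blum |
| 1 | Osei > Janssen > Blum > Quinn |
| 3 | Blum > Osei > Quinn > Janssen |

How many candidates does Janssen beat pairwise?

Janssen against each rival (15 voters):
Janssen vs Osei: 1+5 = 6 for Janssen, 9 for Osei — Osei by 9–6.
Janssen vs Quinn: 7 to 8, Quinn.
Janssen vs Blum: Blum wins 8–7.
Janssen beats no one; loses to Osei, Quinn, Blum — 0 pairwise wins.

0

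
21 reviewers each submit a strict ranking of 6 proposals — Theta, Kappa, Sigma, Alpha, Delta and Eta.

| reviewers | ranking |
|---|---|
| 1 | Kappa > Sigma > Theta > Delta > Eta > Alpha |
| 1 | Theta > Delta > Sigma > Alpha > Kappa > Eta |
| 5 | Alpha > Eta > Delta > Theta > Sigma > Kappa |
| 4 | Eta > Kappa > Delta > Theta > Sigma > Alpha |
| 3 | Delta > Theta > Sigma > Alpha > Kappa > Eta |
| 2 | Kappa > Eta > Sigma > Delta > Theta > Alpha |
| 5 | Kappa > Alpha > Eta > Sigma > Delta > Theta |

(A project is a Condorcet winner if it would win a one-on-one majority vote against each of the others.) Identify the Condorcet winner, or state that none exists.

Pairwise majorities:
Theta vs Kappa: 1+5+3 = 9 for Theta, 12 for Kappa — Kappa by 12–9.
Theta vs Sigma: Theta preferred on 1+5+4+3 = 13 ballots; Theta wins 13–8.
Theta vs Alpha: Theta preferred on 1+1+4+3+2 = 11 ballots; Theta wins 11–10.
Theta vs Delta: Theta is ranked higher on 1+1 = 2 ballots, Delta on 19. Delta wins 19–2.
Theta vs Eta: 1+1+3 = 5 for Theta, 16 for Eta — Eta by 16–5.
Kappa vs Sigma: Kappa is ranked higher on 1+4+2+5 = 12 ballots, Sigma on 9. Kappa wins 12–9.
Kappa vs Alpha: Kappa is ranked higher on 1+4+2+5 = 12 ballots, Alpha on 9. Kappa wins 12–9.
Kappa vs Delta: 12 to 9, Kappa.
Kappa vs Eta: Kappa is ranked higher on 1+1+3+2+5 = 12 ballots, Eta on 9. Kappa wins 12–9.
Sigma vs Alpha: 1+1+4+3+2 = 11 for Sigma, 10 for Alpha — Sigma by 11–10.
Sigma vs Delta: Sigma is ranked higher on 1+2+5 = 8 ballots, Delta on 13. Delta wins 13–8.
Sigma vs Eta: 1+1+3 = 5 for Sigma, 16 for Eta — Eta by 16–5.
Alpha vs Delta: 10 to 11, Delta.
Alpha vs Eta: Alpha is ranked higher on 1+5+3+5 = 14 ballots, Eta on 7. Alpha wins 14–7.
Delta vs Eta: 5 to 16, Eta.
Kappa beats each of Theta, Sigma, Alpha, Delta, Eta — Kappa is the Condorcet winner.

Kappa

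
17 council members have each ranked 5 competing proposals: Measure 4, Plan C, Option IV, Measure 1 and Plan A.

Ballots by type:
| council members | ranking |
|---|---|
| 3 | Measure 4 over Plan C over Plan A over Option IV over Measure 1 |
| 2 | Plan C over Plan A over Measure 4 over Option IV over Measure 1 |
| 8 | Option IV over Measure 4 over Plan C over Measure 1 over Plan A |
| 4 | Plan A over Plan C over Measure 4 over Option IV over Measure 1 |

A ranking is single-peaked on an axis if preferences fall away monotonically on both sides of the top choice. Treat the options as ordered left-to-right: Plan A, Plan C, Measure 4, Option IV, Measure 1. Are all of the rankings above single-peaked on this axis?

Axis positions: Plan A=1, Plan C=2, Measure 4=3, Option IV=4, Measure 1=5.
Type 1 (peak Measure 4 at position 3): ranking walks positions 3-2-1-4-5, expanding outward from the peak — single-peaked.
Type 2 (peak Plan C at position 2): ranking walks positions 2-1-3-4-5, expanding outward from the peak — single-peaked.
Type 3 (peak Option IV at position 4): ranking walks positions 4-3-2-5-1, expanding outward from the peak — single-peaked.
Type 4 (peak Plan A at position 1): ranking walks positions 1-2-3-4-5, expanding outward from the peak — single-peaked.
Every ranking is single-peaked on this axis.

yes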